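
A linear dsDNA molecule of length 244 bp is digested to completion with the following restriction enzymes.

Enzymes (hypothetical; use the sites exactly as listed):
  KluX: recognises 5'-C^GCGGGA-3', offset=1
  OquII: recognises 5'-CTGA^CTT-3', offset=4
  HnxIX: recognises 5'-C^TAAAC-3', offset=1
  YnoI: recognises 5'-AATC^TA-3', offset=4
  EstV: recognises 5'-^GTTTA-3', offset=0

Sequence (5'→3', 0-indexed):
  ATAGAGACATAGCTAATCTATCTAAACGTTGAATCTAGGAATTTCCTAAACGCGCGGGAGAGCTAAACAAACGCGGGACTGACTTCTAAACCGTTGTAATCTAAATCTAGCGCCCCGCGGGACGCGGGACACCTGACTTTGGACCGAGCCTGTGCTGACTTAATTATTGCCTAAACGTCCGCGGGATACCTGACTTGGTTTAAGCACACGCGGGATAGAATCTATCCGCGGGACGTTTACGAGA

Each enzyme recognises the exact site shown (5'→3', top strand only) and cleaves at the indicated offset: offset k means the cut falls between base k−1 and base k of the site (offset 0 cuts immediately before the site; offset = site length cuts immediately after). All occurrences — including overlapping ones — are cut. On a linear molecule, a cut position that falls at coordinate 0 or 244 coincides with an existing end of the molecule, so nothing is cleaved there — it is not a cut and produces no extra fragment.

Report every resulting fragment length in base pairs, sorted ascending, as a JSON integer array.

Scan for sites:
  KluX CGCGGGA/1: at [52, 71, 115, 122, 179, 208, 226] ⇒ [53, 72, 116, 123, 180, 209, 227]
  OquII CTGACTT/4: at [78, 132, 154, 189] ⇒ [82, 136, 158, 193]
  HnxIX CTAAAC/1: at [21, 45, 62, 85, 170] ⇒ [22, 46, 63, 86, 171]
  YnoI AATCTA/4: at [14, 31, 97, 103, 218] ⇒ [18, 35, 101, 107, 222]
  EstV GTTTA/0: at [197, 234] ⇒ [197, 234]

Pooled cuts: [18, 22, 35, 46, 53, 63, 72, 82, 86, 101, 107, 116, 123, 136, 158, 171, 180, 193, 197, 209, 222, 227, 234]

Fragment lengths:
  [0,18): 18 bp
  [18,22): 4 bp
  [22,35): 13 bp
  [35,46): 11 bp
  [46,53): 7 bp
  [53,63): 10 bp
  [63,72): 9 bp
  [72,82): 10 bp
  [82,86): 4 bp
  [86,101): 15 bp
  [101,107): 6 bp
  [107,116): 9 bp
  [116,123): 7 bp
  [123,136): 13 bp
  [136,158): 22 bp
  [158,171): 13 bp
  [171,180): 9 bp
  [180,193): 13 bp
  [193,197): 4 bp
  [197,209): 12 bp
  [209,222): 13 bp
  [222,227): 5 bp
  [227,234): 7 bp
  [234,244): 10 bp

[4,4,4,5,6,7,7,7,9,9,9,10,10,10,11,12,13,13,13,13,13,15,18,22]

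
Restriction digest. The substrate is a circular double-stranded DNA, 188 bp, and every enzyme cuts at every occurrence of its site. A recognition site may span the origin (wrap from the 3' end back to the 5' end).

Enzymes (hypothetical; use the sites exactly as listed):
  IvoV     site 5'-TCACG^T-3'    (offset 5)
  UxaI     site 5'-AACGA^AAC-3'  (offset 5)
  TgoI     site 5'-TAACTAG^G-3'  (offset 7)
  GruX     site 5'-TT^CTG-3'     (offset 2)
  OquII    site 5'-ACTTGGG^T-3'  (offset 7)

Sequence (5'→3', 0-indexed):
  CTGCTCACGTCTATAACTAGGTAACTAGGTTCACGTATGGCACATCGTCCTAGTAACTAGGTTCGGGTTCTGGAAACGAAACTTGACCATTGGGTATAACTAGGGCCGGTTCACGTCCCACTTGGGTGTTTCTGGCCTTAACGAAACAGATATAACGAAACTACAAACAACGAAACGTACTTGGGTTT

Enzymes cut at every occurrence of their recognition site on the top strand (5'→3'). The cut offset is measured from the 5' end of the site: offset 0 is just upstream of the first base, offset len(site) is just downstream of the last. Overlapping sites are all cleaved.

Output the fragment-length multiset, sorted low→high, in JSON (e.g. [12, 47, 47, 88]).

Site scan:
  IvoV TCACGT/5: at [4, 30, 110] ⇒ [9, 35, 115]
  UxaI AACGAAAC/5: at [74, 139, 153, 168] ⇒ [79, 144, 158, 173]
  TgoI TAACTAGG/7: at [13, 21, 53, 96] ⇒ [20, 28, 60, 103]
  GruX TTCTG/2: at [67, 129, 186] ⇒ [0, 69, 131]
  OquII ACTTGGGT/7: at [119, 178] ⇒ [126, 185]

Pooled cuts: [0, 9, 20, 28, 35, 60, 69, 79, 103, 115, 126, 131, 144, 158, 173, 185]

Fragments:
  0→9: 9 bp
  9→20: 11 bp
  20→28: 8 bp
  28→35: 7 bp
  35→60: 25 bp
  60→69: 9 bp
  69→79: 10 bp
  79→103: 24 bp
  103→115: 12 bp
  115→126: 11 bp
  126→131: 5 bp
  131→144: 13 bp
  144→158: 14 bp
  158→173: 15 bp
  173→185: 12 bp
  185→0 (wrap): 188-185+0 = 3 bp

[3,5,7,8,9,9,10,11,11,12,12,13,14,15,24,25]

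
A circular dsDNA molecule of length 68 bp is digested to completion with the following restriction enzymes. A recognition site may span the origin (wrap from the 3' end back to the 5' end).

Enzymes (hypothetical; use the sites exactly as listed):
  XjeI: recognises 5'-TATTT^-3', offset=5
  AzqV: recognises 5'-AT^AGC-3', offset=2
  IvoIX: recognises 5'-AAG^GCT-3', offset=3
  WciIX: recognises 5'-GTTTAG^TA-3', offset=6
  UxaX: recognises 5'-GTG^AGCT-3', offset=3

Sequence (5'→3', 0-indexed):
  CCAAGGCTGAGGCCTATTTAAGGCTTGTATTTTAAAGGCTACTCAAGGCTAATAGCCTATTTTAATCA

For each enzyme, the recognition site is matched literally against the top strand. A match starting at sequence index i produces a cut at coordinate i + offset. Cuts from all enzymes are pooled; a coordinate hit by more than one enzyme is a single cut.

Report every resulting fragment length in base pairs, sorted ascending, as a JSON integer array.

Per-enzyme occurrences:
  XjeI TATTT/5: at [14, 27, 57] ⇒ [19, 32, 62]
  AzqV ATAGC/2: at [51] ⇒ [53]
  IvoIX AAGGCT/3: at [2, 19, 34, 44] ⇒ [5, 22, 37, 47]
  WciIX (GTTTAGTA, off=6): no sites
  UxaX (GTGAGCT, off=3): no sites

Pooled cuts: [5, 19, 22, 32, 37, 47, 53, 62]

Fragment lengths:
  5→19: 14 bp
  19→22: 3 bp
  22→32: 10 bp
  32→37: 5 bp
  37→47: 10 bp
  47→53: 6 bp
  53→62: 9 bp
  62→5 (wrap): 68-62+5 = 11 bp

[3,5,6,9,10,10,11,14]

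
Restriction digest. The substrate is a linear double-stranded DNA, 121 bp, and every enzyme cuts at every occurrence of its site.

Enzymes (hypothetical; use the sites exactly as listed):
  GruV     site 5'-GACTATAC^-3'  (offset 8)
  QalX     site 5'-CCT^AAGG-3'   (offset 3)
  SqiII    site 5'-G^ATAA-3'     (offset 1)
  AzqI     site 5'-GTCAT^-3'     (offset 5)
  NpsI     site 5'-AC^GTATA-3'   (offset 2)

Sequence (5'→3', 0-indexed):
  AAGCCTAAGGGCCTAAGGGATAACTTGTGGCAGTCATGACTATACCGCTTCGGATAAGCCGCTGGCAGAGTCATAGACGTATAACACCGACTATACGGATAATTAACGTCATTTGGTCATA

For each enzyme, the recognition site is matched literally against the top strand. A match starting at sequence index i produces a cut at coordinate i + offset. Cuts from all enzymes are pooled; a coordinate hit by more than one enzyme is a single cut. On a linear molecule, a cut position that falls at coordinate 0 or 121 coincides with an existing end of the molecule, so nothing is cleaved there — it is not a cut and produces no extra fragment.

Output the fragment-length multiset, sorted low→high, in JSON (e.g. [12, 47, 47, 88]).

[1,2,4,5,6,8,8,8,8,14,18,18,21]

Site scan:
  GruV (GACTATAC, off=8): starts [37, 88] → cuts [45, 96]
  QalX (CCTAAGG, off=3): starts [3, 11] → cuts [6, 14]
  SqiII (GATAA, off=1): starts [18, 52, 97] → cuts [19, 53, 98]
  AzqI (GTCAT, off=5): starts [32, 69, 107, 115] → cuts [37, 74, 112, 120]
  NpsI (ACGTATA, off=2): starts [76] → cuts [78]

Pooled cuts: [6, 14, 19, 37, 45, 53, 74, 78, 96, 98, 112, 120]

Fragment lengths:
  [0,6): 6 bp
  [6,14): 8 bp
  [14,19): 5 bp
  [19,37): 18 bp
  [37,45): 8 bp
  [45,53): 8 bp
  [53,74): 21 bp
  [74,78): 4 bp
  [78,96): 18 bp
  [96,98): 2 bp
  [98,112): 14 bp
  [112,120): 8 bp
  [120,121): 1 bp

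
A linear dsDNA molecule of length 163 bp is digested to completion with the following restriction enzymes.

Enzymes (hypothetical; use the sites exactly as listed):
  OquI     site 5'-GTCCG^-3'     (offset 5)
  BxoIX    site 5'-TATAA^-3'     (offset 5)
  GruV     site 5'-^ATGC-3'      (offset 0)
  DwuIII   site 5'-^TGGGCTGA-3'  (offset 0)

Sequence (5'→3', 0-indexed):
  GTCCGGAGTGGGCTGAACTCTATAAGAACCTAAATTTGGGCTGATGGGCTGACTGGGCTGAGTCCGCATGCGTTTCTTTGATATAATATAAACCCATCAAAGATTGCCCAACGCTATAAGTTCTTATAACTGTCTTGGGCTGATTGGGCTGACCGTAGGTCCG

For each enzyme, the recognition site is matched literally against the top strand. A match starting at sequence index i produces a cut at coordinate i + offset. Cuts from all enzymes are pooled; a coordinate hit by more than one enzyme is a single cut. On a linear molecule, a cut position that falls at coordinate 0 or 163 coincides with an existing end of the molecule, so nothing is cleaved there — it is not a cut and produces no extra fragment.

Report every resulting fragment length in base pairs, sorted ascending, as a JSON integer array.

[1,3,5,5,6,8,9,9,10,11,13,17,19,19,28]

Scan for sites:
  OquI (GTCCG, off=5): starts [0, 61, 158] → cuts [5, 66] (position 163 is a terminus of the linear molecule — no cut)
  BxoIX (TATAA, off=5): starts [20, 81, 86, 114, 124] → cuts [25, 86, 91, 119, 129]
  GruV (ATGC, off=0): starts [67] → cuts [67]
  DwuIII (TGGGCTGA, off=0): starts [8, 36, 44, 53, 135, 144] → cuts [8, 36, 44, 53, 135, 144]

Pooled cuts: [5, 8, 25, 36, 44, 53, 66, 67, 86, 91, 119, 129, 135, 144]

Fragment lengths:
  [0,5): 5 bp
  [5,8): 3 bp
  [8,25): 17 bp
  [25,36): 11 bp
  [36,44): 8 bp
  [44,53): 9 bp
  [53,66): 13 bp
  [66,67): 1 bp
  [67,86): 19 bp
  [86,91): 5 bp
  [91,119): 28 bp
  [119,129): 10 bp
  [129,135): 6 bp
  [135,144): 9 bp
  [144,163): 19 bp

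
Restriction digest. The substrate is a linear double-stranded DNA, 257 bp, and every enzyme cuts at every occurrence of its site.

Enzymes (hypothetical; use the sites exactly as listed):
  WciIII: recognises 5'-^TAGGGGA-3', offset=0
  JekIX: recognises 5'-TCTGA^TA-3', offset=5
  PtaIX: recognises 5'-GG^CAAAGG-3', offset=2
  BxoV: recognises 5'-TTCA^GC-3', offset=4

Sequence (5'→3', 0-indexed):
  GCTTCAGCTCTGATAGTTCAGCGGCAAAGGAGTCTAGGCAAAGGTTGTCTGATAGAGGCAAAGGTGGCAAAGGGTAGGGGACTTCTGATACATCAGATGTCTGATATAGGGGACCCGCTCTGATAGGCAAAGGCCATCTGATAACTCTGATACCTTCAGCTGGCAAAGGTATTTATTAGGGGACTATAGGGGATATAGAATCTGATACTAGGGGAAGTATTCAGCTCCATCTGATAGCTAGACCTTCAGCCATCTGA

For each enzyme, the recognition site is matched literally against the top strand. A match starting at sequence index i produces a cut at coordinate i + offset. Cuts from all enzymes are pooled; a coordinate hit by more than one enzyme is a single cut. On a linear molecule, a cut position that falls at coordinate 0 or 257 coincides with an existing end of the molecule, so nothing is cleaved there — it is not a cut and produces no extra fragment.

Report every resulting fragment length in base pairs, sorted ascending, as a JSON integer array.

[2,3,4,4,5,6,6,7,7,7,8,9,9,9,10,11,13,14,14,14,14,14,15,16,17,19]

Scan for sites:
  WciIII TAGGGGA/0: at [74, 106, 176, 186, 208] ⇒ [74, 106, 176, 186, 208]
  JekIX TCTGATA/5: at [8, 47, 83, 99, 118, 136, 145, 200, 229] ⇒ [13, 52, 88, 104, 123, 141, 150, 205, 234]
  PtaIX GGCAAAGG/2: at [22, 36, 56, 65, 125, 161] ⇒ [24, 38, 58, 67, 127, 163]
  BxoV TTCAGC/4: at [2, 16, 154, 219, 244] ⇒ [6, 20, 158, 223, 248]

Pooled cuts: [6, 13, 20, 24, 38, 52, 58, 67, 74, 88, 104, 106, 123, 127, 141, 150, 158, 163, 176, 186, 205, 208, 223, 234, 248]

Fragment lengths:
  [0,6): 6 bp
  [6,13): 7 bp
  [13,20): 7 bp
  [20,24): 4 bp
  [24,38): 14 bp
  [38,52): 14 bp
  [52,58): 6 bp
  [58,67): 9 bp
  [67,74): 7 bp
  [74,88): 14 bp
  [88,104): 16 bp
  [104,106): 2 bp
  [106,123): 17 bp
  [123,127): 4 bp
  [127,141): 14 bp
  [141,150): 9 bp
  [150,158): 8 bp
  [158,163): 5 bp
  [163,176): 13 bp
  [176,186): 10 bp
  [186,205): 19 bp
  [205,208): 3 bp
  [208,223): 15 bp
  [223,234): 11 bp
  [234,248): 14 bp
  [248,257): 9 bp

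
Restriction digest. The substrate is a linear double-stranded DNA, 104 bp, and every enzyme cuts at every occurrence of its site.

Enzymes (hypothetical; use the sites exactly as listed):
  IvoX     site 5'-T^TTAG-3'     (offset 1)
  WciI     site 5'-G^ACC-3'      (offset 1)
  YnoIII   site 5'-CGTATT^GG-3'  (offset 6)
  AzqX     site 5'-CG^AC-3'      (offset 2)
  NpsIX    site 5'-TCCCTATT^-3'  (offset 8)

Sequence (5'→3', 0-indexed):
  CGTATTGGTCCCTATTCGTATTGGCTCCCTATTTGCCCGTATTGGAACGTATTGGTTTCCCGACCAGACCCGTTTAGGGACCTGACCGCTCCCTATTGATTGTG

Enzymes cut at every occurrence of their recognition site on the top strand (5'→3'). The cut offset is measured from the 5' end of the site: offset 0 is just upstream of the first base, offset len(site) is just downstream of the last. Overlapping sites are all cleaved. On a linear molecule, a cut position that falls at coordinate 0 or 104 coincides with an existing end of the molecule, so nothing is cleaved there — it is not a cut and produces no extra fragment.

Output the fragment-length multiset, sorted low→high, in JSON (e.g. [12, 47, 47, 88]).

Scan for sites:
  IvoX (TTTAG, off=1): starts [72] → cuts [73]
  WciI (GACC, off=1): starts [61, 66, 78, 83] → cuts [62, 67, 79, 84]
  YnoIII (CGTATTGG, off=6): starts [0, 16, 37, 47] → cuts [6, 22, 43, 53]
  AzqX (CGAC, off=2): starts [60] → cuts [62]
  NpsIX (TCCCTATT, off=8): starts [8, 25, 89] → cuts [16, 33, 97]

Pooled cuts: [6, 16, 22, 33, 43, 53, 62, 67, 73, 79, 84, 97]

Fragment lengths:
  [0,6): 6 bp
  [6,16): 10 bp
  [16,22): 6 bp
  [22,33): 11 bp
  [33,43): 10 bp
  [43,53): 10 bp
  [53,62): 9 bp
  [62,67): 5 bp
  [67,73): 6 bp
  [73,79): 6 bp
  [79,84): 5 bp
  [84,97): 13 bp
  [97,104): 7 bp

[5,5,6,6,6,6,7,9,10,10,10,11,13]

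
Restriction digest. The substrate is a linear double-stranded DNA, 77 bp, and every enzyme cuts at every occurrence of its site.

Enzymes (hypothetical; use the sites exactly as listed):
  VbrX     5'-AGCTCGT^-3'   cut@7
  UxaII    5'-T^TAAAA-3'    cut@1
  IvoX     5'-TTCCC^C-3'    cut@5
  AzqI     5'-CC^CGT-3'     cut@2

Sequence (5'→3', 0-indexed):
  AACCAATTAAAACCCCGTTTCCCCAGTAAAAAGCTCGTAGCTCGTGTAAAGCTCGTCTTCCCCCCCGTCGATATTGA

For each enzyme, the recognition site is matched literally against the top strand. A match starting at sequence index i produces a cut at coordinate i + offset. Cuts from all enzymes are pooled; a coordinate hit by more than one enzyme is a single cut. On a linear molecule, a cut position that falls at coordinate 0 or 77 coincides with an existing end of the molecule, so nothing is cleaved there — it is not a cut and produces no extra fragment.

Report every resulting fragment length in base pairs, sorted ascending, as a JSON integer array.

Scan for sites:
  VbrX (AGCTCGT, off=7): starts [31, 38, 49] → cuts [38, 45, 56]
  UxaII (TTAAAA, off=1): starts [6] → cuts [7]
  IvoX (TTCCCC, off=5): starts [18, 57] → cuts [23, 62]
  AzqI (CCCGT, off=2): starts [13, 63] → cuts [15, 65]

All cut coordinates (distinct, sorted): [7, 15, 23, 38, 45, 56, 62, 65]

Fragments:
  [0,7): 7 bp
  [7,15): 8 bp
  [15,23): 8 bp
  [23,38): 15 bp
  [38,45): 7 bp
  [45,56): 11 bp
  [56,62): 6 bp
  [62,65): 3 bp
  [65,77): 12 bp

[3,6,7,7,8,8,11,12,15]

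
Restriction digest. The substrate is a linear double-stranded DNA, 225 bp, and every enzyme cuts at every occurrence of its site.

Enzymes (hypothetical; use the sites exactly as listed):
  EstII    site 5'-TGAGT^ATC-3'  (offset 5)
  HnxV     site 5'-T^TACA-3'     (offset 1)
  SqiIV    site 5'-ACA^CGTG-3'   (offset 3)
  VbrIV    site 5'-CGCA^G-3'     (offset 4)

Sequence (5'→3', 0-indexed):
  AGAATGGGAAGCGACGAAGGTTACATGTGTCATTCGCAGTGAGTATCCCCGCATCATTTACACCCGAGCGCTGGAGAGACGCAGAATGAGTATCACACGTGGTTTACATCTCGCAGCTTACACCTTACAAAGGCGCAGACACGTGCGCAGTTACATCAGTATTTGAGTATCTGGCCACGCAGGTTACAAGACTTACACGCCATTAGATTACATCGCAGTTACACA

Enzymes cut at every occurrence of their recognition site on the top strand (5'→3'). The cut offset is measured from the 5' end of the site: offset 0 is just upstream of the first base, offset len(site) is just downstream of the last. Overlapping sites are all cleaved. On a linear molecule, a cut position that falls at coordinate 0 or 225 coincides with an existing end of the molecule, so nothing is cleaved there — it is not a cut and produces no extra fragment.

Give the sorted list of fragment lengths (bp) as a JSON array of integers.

[2,2,3,3,4,6,6,6,7,7,8,8,9,9,11,12,13,14,15,17,17,21,25]

Scan for sites:
  EstII TGAGTATC/5: at [39, 86, 163] ⇒ [44, 91, 168]
  HnxV TTACA/1: at [20, 57, 103, 117, 124, 150, 183, 192, 207, 218] ⇒ [21, 58, 104, 118, 125, 151, 184, 193, 208, 219]
  SqiIV ACACGTG/3: at [94, 138] ⇒ [97, 141]
  VbrIV CGCAG/4: at [34, 79, 111, 133, 145, 177, 213] ⇒ [38, 83, 115, 137, 149, 181, 217]

Pooled cuts: [21, 38, 44, 58, 83, 91, 97, 104, 115, 118, 125, 137, 141, 149, 151, 168, 181, 184, 193, 208, 217, 219]

Fragment lengths:
  [0,21): 21 bp
  [21,38): 17 bp
  [38,44): 6 bp
  [44,58): 14 bp
  [58,83): 25 bp
  [83,91): 8 bp
  [91,97): 6 bp
  [97,104): 7 bp
  [104,115): 11 bp
  [115,118): 3 bp
  [118,125): 7 bp
  [125,137): 12 bp
  [137,141): 4 bp
  [141,149): 8 bp
  [149,151): 2 bp
  [151,168): 17 bp
  [168,181): 13 bp
  [181,184): 3 bp
  [184,193): 9 bp
  [193,208): 15 bp
  [208,217): 9 bp
  [217,219): 2 bp
  [219,225): 6 bp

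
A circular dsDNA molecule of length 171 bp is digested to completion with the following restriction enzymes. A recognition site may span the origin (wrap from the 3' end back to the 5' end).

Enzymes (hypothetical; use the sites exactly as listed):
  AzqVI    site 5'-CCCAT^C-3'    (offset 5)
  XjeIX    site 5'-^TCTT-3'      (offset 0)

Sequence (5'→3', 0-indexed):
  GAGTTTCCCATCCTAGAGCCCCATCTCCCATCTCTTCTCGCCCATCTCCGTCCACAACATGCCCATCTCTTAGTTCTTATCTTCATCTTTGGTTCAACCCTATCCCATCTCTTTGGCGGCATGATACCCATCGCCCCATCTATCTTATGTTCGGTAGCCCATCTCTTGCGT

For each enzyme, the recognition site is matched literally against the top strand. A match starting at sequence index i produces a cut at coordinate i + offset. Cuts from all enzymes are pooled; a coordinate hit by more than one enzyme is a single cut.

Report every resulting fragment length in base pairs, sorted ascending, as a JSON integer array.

[1,1,1,1,3,5,6,7,7,8,13,13,19,20,21,22,23]

Per-enzyme occurrences:
  AzqVI (CCCATC, off=5): starts [6, 19, 26, 40, 61, 103, 126, 134, 157] → cuts [11, 24, 31, 45, 66, 108, 131, 139, 162]
  XjeIX (TCTT, off=0): starts [32, 67, 74, 79, 85, 109, 142, 163] → cuts [32, 67, 74, 79, 85, 109, 142, 163]

Pooled cuts: [11, 24, 31, 32, 45, 66, 67, 74, 79, 85, 108, 109, 131, 139, 142, 162, 163]

Fragment lengths:
  11→24: 13 bp
  24→31: 7 bp
  31→32: 1 bp
  32→45: 13 bp
  45→66: 21 bp
  66→67: 1 bp
  67→74: 7 bp
  74→79: 5 bp
  79→85: 6 bp
  85→108: 23 bp
  108→109: 1 bp
  109→131: 22 bp
  131→139: 8 bp
  139→142: 3 bp
  142→162: 20 bp
  162→163: 1 bp
  163→11 (wrap): 171-163+11 = 19 bp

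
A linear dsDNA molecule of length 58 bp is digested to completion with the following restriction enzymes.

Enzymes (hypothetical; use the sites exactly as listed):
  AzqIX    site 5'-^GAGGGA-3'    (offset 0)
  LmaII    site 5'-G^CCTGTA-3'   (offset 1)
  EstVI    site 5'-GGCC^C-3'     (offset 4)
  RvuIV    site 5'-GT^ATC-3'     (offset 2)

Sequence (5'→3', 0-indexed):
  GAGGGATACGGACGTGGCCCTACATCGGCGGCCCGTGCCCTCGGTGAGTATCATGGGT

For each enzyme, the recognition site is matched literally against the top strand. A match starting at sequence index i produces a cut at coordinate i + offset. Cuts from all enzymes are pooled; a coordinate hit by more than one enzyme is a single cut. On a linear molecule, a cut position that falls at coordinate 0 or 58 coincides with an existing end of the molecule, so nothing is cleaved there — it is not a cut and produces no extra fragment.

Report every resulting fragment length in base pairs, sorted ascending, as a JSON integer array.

[9,14,16,19]

Scan for sites:
  AzqIX GAGGGA/0: at [0] ⇒ [] (position 0 is a terminus of the linear molecule — no cut)
  LmaII (GCCTGTA, off=1): no sites
  EstVI GGCCC/4: at [15, 29] ⇒ [19, 33]
  RvuIV GTATC/2: at [47] ⇒ [49]

Pooled cuts: [19, 33, 49]

Fragments:
  [0,19): 19 bp
  [19,33): 14 bp
  [33,49): 16 bp
  [49,58): 9 bp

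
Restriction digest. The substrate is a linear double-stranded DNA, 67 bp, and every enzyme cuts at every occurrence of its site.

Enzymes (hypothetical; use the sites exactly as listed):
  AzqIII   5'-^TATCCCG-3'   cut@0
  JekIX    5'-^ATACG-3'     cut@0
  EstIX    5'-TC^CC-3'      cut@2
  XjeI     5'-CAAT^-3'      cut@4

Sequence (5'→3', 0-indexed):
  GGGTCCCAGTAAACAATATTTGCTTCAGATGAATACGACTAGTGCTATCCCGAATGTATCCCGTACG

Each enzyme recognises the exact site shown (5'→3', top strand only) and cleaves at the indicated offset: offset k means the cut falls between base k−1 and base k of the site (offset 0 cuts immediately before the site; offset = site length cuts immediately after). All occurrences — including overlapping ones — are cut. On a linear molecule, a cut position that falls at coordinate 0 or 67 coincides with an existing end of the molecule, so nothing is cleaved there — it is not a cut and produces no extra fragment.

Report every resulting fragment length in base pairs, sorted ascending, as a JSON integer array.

[4,4,5,7,7,12,13,15]

Site scan:
  AzqIII TATCCCG/0: at [45, 56] ⇒ [45, 56]
  JekIX ATACG/0: at [32] ⇒ [32]
  EstIX TCCC/2: at [3, 47, 58] ⇒ [5, 49, 60]
  XjeI CAAT/4: at [13] ⇒ [17]

Pooled cuts: [5, 17, 32, 45, 49, 56, 60]

Fragment lengths:
  [0,5): 5 bp
  [5,17): 12 bp
  [17,32): 15 bp
  [32,45): 13 bp
  [45,49): 4 bp
  [49,56): 7 bp
  [56,60): 4 bp
  [60,67): 7 bp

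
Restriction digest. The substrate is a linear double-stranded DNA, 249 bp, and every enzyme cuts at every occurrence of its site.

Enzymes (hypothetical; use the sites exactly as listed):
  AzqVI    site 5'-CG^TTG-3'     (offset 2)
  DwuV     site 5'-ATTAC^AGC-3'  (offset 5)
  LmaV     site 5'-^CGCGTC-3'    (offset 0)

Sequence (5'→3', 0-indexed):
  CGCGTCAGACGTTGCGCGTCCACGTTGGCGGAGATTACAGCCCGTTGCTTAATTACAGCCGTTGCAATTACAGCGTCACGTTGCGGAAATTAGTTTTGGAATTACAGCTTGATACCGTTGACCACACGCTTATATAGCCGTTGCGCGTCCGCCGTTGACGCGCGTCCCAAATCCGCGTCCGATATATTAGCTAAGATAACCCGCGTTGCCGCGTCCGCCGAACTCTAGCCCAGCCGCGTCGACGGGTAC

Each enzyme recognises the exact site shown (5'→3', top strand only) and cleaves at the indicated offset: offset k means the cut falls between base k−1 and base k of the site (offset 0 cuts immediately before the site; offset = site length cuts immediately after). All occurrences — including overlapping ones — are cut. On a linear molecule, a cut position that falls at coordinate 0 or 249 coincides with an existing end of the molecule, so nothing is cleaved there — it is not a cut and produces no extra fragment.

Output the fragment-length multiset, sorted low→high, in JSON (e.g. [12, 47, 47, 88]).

Per-enzyme occurrences:
  AzqVI (CGTTG, off=2): starts [9, 22, 42, 59, 78, 115, 138, 152, 203] → cuts [11, 24, 44, 61, 80, 117, 140, 154, 205]
  DwuV (ATTACAGC, off=5): starts [33, 51, 66, 100] → cuts [38, 56, 71, 105]
  LmaV (CGCGTC, off=0): starts [0, 14, 143, 160, 173, 209, 234] → cuts [14, 143, 160, 173, 209, 234] (position 0 is a terminus of the linear molecule — no cut)

Pooled cuts: [11, 14, 24, 38, 44, 56, 61, 71, 80, 105, 117, 140, 143, 154, 160, 173, 205, 209, 234]

Fragments:
  [0,11): 11 bp
  [11,14): 3 bp
  [14,24): 10 bp
  [24,38): 14 bp
  [38,44): 6 bp
  [44,56): 12 bp
  [56,61): 5 bp
  [61,71): 10 bp
  [71,80): 9 bp
  [80,105): 25 bp
  [105,117): 12 bp
  [117,140): 23 bp
  [140,143): 3 bp
  [143,154): 11 bp
  [154,160): 6 bp
  [160,173): 13 bp
  [173,205): 32 bp
  [205,209): 4 bp
  [209,234): 25 bp
  [234,249): 15 bp

[3,3,4,5,6,6,9,10,10,11,11,12,12,13,14,15,23,25,25,32]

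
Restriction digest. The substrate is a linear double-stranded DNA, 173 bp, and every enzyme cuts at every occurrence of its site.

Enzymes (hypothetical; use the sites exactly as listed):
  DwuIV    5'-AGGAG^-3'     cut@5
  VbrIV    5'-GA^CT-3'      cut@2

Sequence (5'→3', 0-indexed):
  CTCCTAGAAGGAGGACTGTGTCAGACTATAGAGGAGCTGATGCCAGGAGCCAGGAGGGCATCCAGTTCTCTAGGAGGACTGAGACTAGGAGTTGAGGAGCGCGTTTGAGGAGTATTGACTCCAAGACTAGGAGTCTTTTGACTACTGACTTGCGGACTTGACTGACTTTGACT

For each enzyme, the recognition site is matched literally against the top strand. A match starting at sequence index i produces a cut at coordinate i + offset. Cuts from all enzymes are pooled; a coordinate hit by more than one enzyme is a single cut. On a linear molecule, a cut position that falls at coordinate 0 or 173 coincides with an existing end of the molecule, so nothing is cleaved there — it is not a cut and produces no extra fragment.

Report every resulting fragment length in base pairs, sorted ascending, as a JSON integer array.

Site scan:
  DwuIV (AGGAG, off=5): starts [8, 31, 44, 51, 71, 86, 94, 107, 128] → cuts [13, 36, 49, 56, 76, 91, 99, 112, 133]
  VbrIV (GACT, off=2): starts [13, 23, 76, 82, 116, 124, 139, 146, 154, 159, 163, 169] → cuts [15, 25, 78, 84, 118, 126, 141, 148, 156, 161, 165, 171]

All cut coordinates (distinct, sorted): [13, 15, 25, 36, 49, 56, 76, 78, 84, 91, 99, 112, 118, 126, 133, 141, 148, 156, 161, 165, 171]

Fragments:
  [0,13): 13 bp
  [13,15): 2 bp
  [15,25): 10 bp
  [25,36): 11 bp
  [36,49): 13 bp
  [49,56): 7 bp
  [56,76): 20 bp
  [76,78): 2 bp
  [78,84): 6 bp
  [84,91): 7 bp
  [91,99): 8 bp
  [99,112): 13 bp
  [112,118): 6 bp
  [118,126): 8 bp
  [126,133): 7 bp
  [133,141): 8 bp
  [141,148): 7 bp
  [148,156): 8 bp
  [156,161): 5 bp
  [161,165): 4 bp
  [165,171): 6 bp
  [171,173): 2 bp

[2,2,2,4,5,6,6,6,7,7,7,7,8,8,8,8,10,11,13,13,13,20]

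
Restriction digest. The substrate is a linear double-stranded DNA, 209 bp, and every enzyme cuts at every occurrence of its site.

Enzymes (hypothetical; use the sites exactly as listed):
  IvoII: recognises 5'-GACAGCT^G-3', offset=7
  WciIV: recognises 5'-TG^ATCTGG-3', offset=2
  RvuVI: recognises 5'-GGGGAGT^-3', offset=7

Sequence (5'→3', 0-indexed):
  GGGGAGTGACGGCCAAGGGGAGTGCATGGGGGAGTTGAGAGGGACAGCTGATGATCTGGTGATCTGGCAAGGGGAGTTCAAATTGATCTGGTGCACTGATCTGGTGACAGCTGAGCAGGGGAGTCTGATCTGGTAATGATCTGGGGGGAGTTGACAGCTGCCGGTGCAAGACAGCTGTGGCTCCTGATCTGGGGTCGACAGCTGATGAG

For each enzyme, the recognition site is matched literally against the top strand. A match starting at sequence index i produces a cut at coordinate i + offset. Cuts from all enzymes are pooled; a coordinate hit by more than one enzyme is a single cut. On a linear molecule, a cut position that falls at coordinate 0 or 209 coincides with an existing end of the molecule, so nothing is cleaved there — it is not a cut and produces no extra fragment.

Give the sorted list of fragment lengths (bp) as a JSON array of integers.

Per-enzyme occurrences:
  IvoII GACAGCTG/7: at [42, 105, 152, 169, 196] ⇒ [49, 112, 159, 176, 203]
  WciIV TGATCTGG/2: at [51, 59, 83, 96, 125, 136, 184] ⇒ [53, 61, 85, 98, 127, 138, 186]
  RvuVI GGGGAGT/7: at [0, 16, 28, 70, 117, 144] ⇒ [7, 23, 35, 77, 124, 151]

All cut coordinates (distinct, sorted): [7, 23, 35, 49, 53, 61, 77, 85, 98, 112, 124, 127, 138, 151, 159, 176, 186, 203]

Fragments:
  [0,7): 7 bp
  [7,23): 16 bp
  [23,35): 12 bp
  [35,49): 14 bp
  [49,53): 4 bp
  [53,61): 8 bp
  [61,77): 16 bp
  [77,85): 8 bp
  [85,98): 13 bp
  [98,112): 14 bp
  [112,124): 12 bp
  [124,127): 3 bp
  [127,138): 11 bp
  [138,151): 13 bp
  [151,159): 8 bp
  [159,176): 17 bp
  [176,186): 10 bp
  [186,203): 17 bp
  [203,209): 6 bp

[3,4,6,7,8,8,8,10,11,12,12,13,13,14,14,16,16,17,17]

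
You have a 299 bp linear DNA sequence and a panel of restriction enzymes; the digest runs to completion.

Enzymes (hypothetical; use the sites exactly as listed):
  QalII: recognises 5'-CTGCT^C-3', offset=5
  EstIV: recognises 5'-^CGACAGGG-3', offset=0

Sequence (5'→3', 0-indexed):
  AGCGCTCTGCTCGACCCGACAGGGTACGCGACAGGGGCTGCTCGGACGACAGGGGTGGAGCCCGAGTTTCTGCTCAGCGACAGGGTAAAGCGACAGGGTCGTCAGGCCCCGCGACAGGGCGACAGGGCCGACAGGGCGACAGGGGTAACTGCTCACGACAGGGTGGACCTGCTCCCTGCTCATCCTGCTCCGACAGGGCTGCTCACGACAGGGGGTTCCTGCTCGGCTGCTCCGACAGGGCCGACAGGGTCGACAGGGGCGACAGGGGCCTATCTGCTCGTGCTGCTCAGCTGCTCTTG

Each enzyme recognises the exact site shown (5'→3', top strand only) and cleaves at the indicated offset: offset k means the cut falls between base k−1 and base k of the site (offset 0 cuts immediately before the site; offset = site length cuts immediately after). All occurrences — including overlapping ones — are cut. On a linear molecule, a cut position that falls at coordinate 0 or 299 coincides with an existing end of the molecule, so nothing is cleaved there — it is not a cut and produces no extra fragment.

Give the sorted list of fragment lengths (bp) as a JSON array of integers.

Per-enzyme occurrences:
  QalII (CTGCTC, off=5): starts [6, 37, 69, 148, 168, 175, 184, 198, 218, 226, 273, 282, 290] → cuts [11, 42, 74, 153, 173, 180, 189, 203, 223, 231, 278, 287, 295]
  EstIV (CGACAGGG, off=0): starts [16, 28, 46, 77, 90, 111, 119, 128, 136, 155, 190, 205, 232, 241, 250, 259] → cuts [16, 28, 46, 77, 90, 111, 119, 128, 136, 155, 190, 205, 232, 241, 250, 259]

All cut coordinates (distinct, sorted): [11, 16, 28, 42, 46, 74, 77, 90, 111, 119, 128, 136, 153, 155, 173, 180, 189, 190, 203, 205, 223, 231, 232, 241, 250, 259, 278, 287, 295]

Fragments:
  [0,11): 11 bp
  [11,16): 5 bp
  [16,28): 12 bp
  [28,42): 14 bp
  [42,46): 4 bp
  [46,74): 28 bp
  [74,77): 3 bp
  [77,90): 13 bp
  [90,111): 21 bp
  [111,119): 8 bp
  [119,128): 9 bp
  [128,136): 8 bp
  [136,153): 17 bp
  [153,155): 2 bp
  [155,173): 18 bp
  [173,180): 7 bp
  [180,189): 9 bp
  [189,190): 1 bp
  [190,203): 13 bp
  [203,205): 2 bp
  [205,223): 18 bp
  [223,231): 8 bp
  [231,232): 1 bp
  [232,241): 9 bp
  [241,250): 9 bp
  [250,259): 9 bp
  [259,278): 19 bp
  [278,287): 9 bp
  [287,295): 8 bp
  [295,299): 4 bp

[1,1,2,2,3,4,4,5,7,8,8,8,8,9,9,9,9,9,9,11,12,13,13,14,17,18,18,19,21,28]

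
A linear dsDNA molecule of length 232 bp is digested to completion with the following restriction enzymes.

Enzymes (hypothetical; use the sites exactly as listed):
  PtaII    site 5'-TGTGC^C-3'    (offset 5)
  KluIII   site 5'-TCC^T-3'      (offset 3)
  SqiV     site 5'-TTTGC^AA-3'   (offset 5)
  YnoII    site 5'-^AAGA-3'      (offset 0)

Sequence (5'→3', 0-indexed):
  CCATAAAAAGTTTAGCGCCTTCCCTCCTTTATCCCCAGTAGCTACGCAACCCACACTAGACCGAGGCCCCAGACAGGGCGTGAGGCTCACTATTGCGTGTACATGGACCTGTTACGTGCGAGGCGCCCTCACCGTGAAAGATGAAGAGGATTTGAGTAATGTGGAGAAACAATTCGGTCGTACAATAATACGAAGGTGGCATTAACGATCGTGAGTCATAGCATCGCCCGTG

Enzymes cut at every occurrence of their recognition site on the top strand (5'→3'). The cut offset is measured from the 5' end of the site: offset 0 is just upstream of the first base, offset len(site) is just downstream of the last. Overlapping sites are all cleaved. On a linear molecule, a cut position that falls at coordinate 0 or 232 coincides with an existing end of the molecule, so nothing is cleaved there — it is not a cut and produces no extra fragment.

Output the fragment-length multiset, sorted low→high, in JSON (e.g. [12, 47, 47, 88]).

[6,27,89,110]

Per-enzyme occurrences:
  PtaII (TGTGCC, off=5): no sites
  KluIII TCCT/3: at [24] ⇒ [27]
  SqiV (TTTGCAA, off=5): no sites
  YnoII AAGA/0: at [137, 143] ⇒ [137, 143]

Pooled cuts: [27, 137, 143]

Fragments:
  [0,27): 27 bp
  [27,137): 110 bp
  [137,143): 6 bp
  [143,232): 89 bp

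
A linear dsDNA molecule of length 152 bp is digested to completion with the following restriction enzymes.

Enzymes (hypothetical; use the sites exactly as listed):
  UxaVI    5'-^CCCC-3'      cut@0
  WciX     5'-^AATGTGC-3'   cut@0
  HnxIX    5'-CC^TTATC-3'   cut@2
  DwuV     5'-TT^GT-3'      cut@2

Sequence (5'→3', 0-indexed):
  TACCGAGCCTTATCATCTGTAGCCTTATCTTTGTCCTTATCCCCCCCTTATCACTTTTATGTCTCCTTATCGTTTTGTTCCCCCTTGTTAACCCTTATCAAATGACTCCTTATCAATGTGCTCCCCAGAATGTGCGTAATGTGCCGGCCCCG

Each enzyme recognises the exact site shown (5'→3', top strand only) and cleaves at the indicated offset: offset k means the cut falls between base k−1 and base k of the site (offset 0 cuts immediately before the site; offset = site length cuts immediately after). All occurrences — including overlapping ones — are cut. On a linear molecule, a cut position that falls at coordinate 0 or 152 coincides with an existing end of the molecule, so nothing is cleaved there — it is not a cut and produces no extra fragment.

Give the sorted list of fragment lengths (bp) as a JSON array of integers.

Site scan:
  UxaVI (CCCC, off=0): starts [40, 41, 42, 43, 79, 80, 122, 147] → cuts [40, 41, 42, 43, 79, 80, 122, 147]
  WciX (AATGTGC, off=0): starts [114, 128, 137] → cuts [114, 128, 137]
  HnxIX (CCTTATC, off=2): starts [7, 22, 34, 45, 64, 92, 107] → cuts [9, 24, 36, 47, 66, 94, 109]
  DwuV (TTGT, off=2): starts [30, 74, 84] → cuts [32, 76, 86]

All cut coordinates (distinct, sorted): [9, 24, 32, 36, 40, 41, 42, 43, 47, 66, 76, 79, 80, 86, 94, 109, 114, 122, 128, 137, 147]

Fragments:
  [0,9): 9 bp
  [9,24): 15 bp
  [24,32): 8 bp
  [32,36): 4 bp
  [36,40): 4 bp
  [40,41): 1 bp
  [41,42): 1 bp
  [42,43): 1 bp
  [43,47): 4 bp
  [47,66): 19 bp
  [66,76): 10 bp
  [76,79): 3 bp
  [79,80): 1 bp
  [80,86): 6 bp
  [86,94): 8 bp
  [94,109): 15 bp
  [109,114): 5 bp
  [114,122): 8 bp
  [122,128): 6 bp
  [128,137): 9 bp
  [137,147): 10 bp
  [147,152): 5 bp

[1,1,1,1,3,4,4,4,5,5,6,6,8,8,8,9,9,10,10,15,15,19]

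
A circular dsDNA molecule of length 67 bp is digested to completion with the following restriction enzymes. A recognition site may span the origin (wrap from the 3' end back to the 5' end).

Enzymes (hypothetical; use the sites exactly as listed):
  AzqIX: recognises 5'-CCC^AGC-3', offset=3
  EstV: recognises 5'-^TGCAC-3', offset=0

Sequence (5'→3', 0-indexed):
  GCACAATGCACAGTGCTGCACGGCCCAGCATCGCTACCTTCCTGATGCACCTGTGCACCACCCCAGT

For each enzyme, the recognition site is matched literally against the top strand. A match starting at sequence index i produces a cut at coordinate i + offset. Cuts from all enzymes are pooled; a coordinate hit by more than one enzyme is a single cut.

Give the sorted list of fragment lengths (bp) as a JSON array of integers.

Scan for sites:
  AzqIX (CCCAGC, off=3): starts [23] → cuts [26]
  EstV (TGCAC, off=0): starts [6, 16, 45, 53, 66] → cuts [6, 16, 45, 53, 66]

Pooled cuts: [6, 16, 26, 45, 53, 66]

Fragments:
  6→16: 10 bp
  16→26: 10 bp
  26→45: 19 bp
  45→53: 8 bp
  53→66: 13 bp
  66→6 (wrap): 67-66+6 = 7 bp

[7,8,10,10,13,19]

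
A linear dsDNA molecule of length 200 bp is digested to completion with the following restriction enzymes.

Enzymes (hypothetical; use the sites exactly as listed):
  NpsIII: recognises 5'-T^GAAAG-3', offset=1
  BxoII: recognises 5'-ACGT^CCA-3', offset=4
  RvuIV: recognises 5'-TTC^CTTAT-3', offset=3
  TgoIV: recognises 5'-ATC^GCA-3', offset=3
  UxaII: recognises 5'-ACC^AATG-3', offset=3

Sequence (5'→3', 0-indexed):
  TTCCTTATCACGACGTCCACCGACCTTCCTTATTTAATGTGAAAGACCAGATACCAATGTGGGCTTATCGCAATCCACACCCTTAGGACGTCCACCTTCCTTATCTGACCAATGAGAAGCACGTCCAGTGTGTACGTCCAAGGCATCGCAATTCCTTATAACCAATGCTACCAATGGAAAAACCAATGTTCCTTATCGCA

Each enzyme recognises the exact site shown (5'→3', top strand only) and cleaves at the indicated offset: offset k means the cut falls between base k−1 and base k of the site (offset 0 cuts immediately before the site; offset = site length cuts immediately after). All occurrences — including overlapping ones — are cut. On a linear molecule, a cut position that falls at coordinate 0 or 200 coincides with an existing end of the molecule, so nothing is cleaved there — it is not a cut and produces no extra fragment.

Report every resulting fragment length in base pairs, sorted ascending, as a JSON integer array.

[3,3,6,7,7,8,9,9,10,11,12,12,12,13,13,14,14,15,22]

Per-enzyme occurrences:
  NpsIII (TGAAAG, off=1): starts [39] → cuts [40]
  BxoII (ACGTCCA, off=4): starts [12, 87, 120, 133] → cuts [16, 91, 124, 137]
  RvuIV (TTCCTTAT, off=3): starts [0, 25, 96, 151, 188] → cuts [3, 28, 99, 154, 191]
  TgoIV (ATCGCA, off=3): starts [66, 144, 194] → cuts [69, 147, 197]
  UxaII (ACCAATG, off=3): starts [52, 107, 160, 169, 181] → cuts [55, 110, 163, 172, 184]

Pooled cuts: [3, 16, 28, 40, 55, 69, 91, 99, 110, 124, 137, 147, 154, 163, 172, 184, 191, 197]

Fragment lengths:
  [0,3): 3 bp
  [3,16): 13 bp
  [16,28): 12 bp
  [28,40): 12 bp
  [40,55): 15 bp
  [55,69): 14 bp
  [69,91): 22 bp
  [91,99): 8 bp
  [99,110): 11 bp
  [110,124): 14 bp
  [124,137): 13 bp
  [137,147): 10 bp
  [147,154): 7 bp
  [154,163): 9 bp
  [163,172): 9 bp
  [172,184): 12 bp
  [184,191): 7 bp
  [191,197): 6 bp
  [197,200): 3 bp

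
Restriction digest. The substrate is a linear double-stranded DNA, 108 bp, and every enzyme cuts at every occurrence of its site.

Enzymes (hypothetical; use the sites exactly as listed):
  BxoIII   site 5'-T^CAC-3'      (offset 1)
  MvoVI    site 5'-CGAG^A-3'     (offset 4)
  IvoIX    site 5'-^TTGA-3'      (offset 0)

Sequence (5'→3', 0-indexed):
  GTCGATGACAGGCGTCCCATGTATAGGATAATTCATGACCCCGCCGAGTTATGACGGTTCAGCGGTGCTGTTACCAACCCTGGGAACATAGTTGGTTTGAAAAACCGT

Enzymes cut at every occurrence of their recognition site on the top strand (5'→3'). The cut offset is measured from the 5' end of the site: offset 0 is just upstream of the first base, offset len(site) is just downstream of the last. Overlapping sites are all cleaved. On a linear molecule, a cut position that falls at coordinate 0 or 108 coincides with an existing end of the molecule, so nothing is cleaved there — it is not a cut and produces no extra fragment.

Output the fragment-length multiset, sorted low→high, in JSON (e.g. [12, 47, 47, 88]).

Scan for sites:
  BxoIII (TCAC, off=1): no sites
  MvoVI (CGAGA, off=4): no sites
  IvoIX (TTGA, off=0): starts [96] → cuts [96]

All cut coordinates (distinct, sorted): [96]

Fragments:
  [0,96): 96 bp
  [96,108): 12 bp

[12,96]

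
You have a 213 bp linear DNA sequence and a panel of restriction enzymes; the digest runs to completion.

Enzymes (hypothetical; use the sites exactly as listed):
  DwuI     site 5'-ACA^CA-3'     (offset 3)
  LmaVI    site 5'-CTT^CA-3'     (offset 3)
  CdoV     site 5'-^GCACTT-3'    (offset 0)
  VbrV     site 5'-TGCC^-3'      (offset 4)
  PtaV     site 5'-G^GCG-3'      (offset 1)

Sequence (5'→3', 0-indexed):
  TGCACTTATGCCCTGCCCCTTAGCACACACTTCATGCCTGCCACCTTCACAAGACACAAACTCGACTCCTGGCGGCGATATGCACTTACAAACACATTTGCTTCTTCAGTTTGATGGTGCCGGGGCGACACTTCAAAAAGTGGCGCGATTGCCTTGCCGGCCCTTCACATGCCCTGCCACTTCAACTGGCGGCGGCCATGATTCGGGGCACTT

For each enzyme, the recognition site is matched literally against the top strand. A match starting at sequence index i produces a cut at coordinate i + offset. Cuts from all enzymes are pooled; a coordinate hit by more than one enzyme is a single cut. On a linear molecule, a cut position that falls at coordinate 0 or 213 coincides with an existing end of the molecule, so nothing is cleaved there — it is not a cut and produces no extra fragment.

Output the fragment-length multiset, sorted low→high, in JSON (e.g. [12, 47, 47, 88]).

[1,3,3,3,4,4,5,5,5,5,5,6,6,6,7,7,8,9,9,9,10,11,11,12,13,15,15,16]

Per-enzyme occurrences:
  DwuI ACACA/3: at [24, 53, 91] ⇒ [27, 56, 94]
  LmaVI CTTCA/3: at [29, 44, 103, 130, 162, 179] ⇒ [32, 47, 106, 133, 165, 182]
  CdoV GCACTT/0: at [1, 81, 207] ⇒ [1, 81, 207]
  VbrV TGCC/4: at [8, 13, 34, 38, 117, 149, 154, 169, 174] ⇒ [12, 17, 38, 42, 121, 153, 158, 173, 178]
  PtaV GGCG/1: at [70, 73, 123, 141, 187, 190] ⇒ [71, 74, 124, 142, 188, 191]

All cut coordinates (distinct, sorted): [1, 12, 17, 27, 32, 38, 42, 47, 56, 71, 74, 81, 94, 106, 121, 124, 133, 142, 153, 158, 165, 173, 178, 182, 188, 191, 207]

Fragment lengths:
  [0,1): 1 bp
  [1,12): 11 bp
  [12,17): 5 bp
  [17,27): 10 bp
  [27,32): 5 bp
  [32,38): 6 bp
  [38,42): 4 bp
  [42,47): 5 bp
  [47,56): 9 bp
  [56,71): 15 bp
  [71,74): 3 bp
  [74,81): 7 bp
  [81,94): 13 bp
  [94,106): 12 bp
  [106,121): 15 bp
  [121,124): 3 bp
  [124,133): 9 bp
  [133,142): 9 bp
  [142,153): 11 bp
  [153,158): 5 bp
  [158,165): 7 bp
  [165,173): 8 bp
  [173,178): 5 bp
  [178,182): 4 bp
  [182,188): 6 bp
  [188,191): 3 bp
  [191,207): 16 bp
  [207,213): 6 bp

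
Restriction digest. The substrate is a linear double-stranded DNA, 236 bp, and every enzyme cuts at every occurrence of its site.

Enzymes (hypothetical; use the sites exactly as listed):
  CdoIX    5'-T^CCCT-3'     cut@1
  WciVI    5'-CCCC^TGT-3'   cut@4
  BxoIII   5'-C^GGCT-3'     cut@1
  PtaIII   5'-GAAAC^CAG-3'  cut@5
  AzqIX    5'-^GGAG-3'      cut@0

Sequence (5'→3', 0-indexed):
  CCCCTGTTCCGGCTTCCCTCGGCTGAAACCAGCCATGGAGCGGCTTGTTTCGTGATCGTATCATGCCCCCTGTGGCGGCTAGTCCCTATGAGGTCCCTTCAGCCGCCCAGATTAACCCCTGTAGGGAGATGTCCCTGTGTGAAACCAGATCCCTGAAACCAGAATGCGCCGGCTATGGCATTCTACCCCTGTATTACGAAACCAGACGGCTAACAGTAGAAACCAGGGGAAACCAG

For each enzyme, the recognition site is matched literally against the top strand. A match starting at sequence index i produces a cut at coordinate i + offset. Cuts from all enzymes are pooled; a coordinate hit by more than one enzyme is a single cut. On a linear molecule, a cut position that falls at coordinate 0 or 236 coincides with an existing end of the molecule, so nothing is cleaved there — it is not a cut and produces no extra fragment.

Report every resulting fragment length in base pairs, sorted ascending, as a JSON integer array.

Scan for sites:
  CdoIX TCCCT/1: at [14, 82, 93, 131, 149] ⇒ [15, 83, 94, 132, 150]
  WciVI CCCCTGT/4: at [0, 66, 115, 185] ⇒ [4, 70, 119, 189]
  BxoIII CGGCT/1: at [9, 19, 40, 75, 169, 206] ⇒ [10, 20, 41, 76, 170, 207]
  PtaIII GAAACCAG/5: at [24, 140, 154, 197, 218, 228] ⇒ [29, 145, 159, 202, 223, 233]
  AzqIX GGAG/0: at [36, 124] ⇒ [36, 124]

All cut coordinates (distinct, sorted): [4, 10, 15, 20, 29, 36, 41, 70, 76, 83, 94, 119, 124, 132, 145, 150, 159, 170, 189, 202, 207, 223, 233]

Fragments:
  [0,4): 4 bp
  [4,10): 6 bp
  [10,15): 5 bp
  [15,20): 5 bp
  [20,29): 9 bp
  [29,36): 7 bp
  [36,41): 5 bp
  [41,70): 29 bp
  [70,76): 6 bp
  [76,83): 7 bp
  [83,94): 11 bp
  [94,119): 25 bp
  [119,124): 5 bp
  [124,132): 8 bp
  [132,145): 13 bp
  [145,150): 5 bp
  [150,159): 9 bp
  [159,170): 11 bp
  [170,189): 19 bp
  [189,202): 13 bp
  [202,207): 5 bp
  [207,223): 16 bp
  [223,233): 10 bp
  [233,236): 3 bp

[3,4,5,5,5,5,5,5,6,6,7,7,8,9,9,10,11,11,13,13,16,19,25,29]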